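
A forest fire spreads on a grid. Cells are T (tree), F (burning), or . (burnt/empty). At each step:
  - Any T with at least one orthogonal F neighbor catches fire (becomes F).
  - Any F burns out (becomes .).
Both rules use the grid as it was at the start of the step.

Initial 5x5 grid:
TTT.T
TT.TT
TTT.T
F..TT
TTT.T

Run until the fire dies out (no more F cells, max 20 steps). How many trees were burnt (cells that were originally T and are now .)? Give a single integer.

Step 1: +2 fires, +1 burnt (F count now 2)
Step 2: +3 fires, +2 burnt (F count now 3)
Step 3: +4 fires, +3 burnt (F count now 4)
Step 4: +1 fires, +4 burnt (F count now 1)
Step 5: +1 fires, +1 burnt (F count now 1)
Step 6: +0 fires, +1 burnt (F count now 0)
Fire out after step 6
Initially T: 18, now '.': 18
Total burnt (originally-T cells now '.'): 11

Answer: 11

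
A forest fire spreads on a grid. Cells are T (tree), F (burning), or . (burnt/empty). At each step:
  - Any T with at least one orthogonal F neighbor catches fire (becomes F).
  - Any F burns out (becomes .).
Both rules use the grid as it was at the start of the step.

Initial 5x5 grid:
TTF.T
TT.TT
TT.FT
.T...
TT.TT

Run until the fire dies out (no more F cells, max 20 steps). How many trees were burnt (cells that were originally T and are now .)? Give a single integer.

Step 1: +3 fires, +2 burnt (F count now 3)
Step 2: +3 fires, +3 burnt (F count now 3)
Step 3: +3 fires, +3 burnt (F count now 3)
Step 4: +2 fires, +3 burnt (F count now 2)
Step 5: +1 fires, +2 burnt (F count now 1)
Step 6: +1 fires, +1 burnt (F count now 1)
Step 7: +0 fires, +1 burnt (F count now 0)
Fire out after step 7
Initially T: 15, now '.': 23
Total burnt (originally-T cells now '.'): 13

Answer: 13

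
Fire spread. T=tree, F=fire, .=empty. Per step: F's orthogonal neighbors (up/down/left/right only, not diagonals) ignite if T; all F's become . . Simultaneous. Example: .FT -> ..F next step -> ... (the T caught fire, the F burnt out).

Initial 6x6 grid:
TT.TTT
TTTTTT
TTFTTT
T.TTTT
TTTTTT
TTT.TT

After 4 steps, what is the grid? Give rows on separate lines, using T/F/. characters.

Step 1: 4 trees catch fire, 1 burn out
  TT.TTT
  TTFTTT
  TF.FTT
  T.FTTT
  TTTTTT
  TTT.TT
Step 2: 6 trees catch fire, 4 burn out
  TT.TTT
  TF.FTT
  F...FT
  T..FTT
  TTFTTT
  TTT.TT
Step 3: 10 trees catch fire, 6 burn out
  TF.FTT
  F...FT
  .....F
  F...FT
  TF.FTT
  TTF.TT
Step 4: 7 trees catch fire, 10 burn out
  F...FT
  .....F
  ......
  .....F
  F...FT
  TF..TT

F...FT
.....F
......
.....F
F...FT
TF..TT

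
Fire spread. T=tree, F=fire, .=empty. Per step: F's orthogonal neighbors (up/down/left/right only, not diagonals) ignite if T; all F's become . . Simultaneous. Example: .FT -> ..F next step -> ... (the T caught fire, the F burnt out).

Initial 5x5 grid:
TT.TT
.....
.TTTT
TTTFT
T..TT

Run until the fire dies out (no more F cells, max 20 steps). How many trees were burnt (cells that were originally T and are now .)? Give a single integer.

Answer: 11

Derivation:
Step 1: +4 fires, +1 burnt (F count now 4)
Step 2: +4 fires, +4 burnt (F count now 4)
Step 3: +2 fires, +4 burnt (F count now 2)
Step 4: +1 fires, +2 burnt (F count now 1)
Step 5: +0 fires, +1 burnt (F count now 0)
Fire out after step 5
Initially T: 15, now '.': 21
Total burnt (originally-T cells now '.'): 11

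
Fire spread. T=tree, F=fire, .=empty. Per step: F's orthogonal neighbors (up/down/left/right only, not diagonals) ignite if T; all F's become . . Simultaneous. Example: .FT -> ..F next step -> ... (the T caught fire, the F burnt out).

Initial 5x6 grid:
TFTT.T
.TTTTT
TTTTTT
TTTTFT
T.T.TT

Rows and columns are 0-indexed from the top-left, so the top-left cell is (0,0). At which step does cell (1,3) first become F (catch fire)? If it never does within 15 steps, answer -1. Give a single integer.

Step 1: cell (1,3)='T' (+7 fires, +2 burnt)
Step 2: cell (1,3)='T' (+8 fires, +7 burnt)
Step 3: cell (1,3)='F' (+6 fires, +8 burnt)
  -> target ignites at step 3
Step 4: cell (1,3)='.' (+2 fires, +6 burnt)
Step 5: cell (1,3)='.' (+1 fires, +2 burnt)
Step 6: cell (1,3)='.' (+0 fires, +1 burnt)
  fire out at step 6

3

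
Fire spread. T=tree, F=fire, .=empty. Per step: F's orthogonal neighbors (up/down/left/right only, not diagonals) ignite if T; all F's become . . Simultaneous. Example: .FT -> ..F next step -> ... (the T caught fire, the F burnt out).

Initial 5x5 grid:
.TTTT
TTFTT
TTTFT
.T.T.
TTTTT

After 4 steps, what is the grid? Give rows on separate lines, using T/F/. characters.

Step 1: 6 trees catch fire, 2 burn out
  .TFTT
  TF.FT
  TTF.F
  .T.F.
  TTTTT
Step 2: 6 trees catch fire, 6 burn out
  .F.FT
  F...F
  TF...
  .T...
  TTTFT
Step 3: 5 trees catch fire, 6 burn out
  ....F
  .....
  F....
  .F...
  TTF.F
Step 4: 1 trees catch fire, 5 burn out
  .....
  .....
  .....
  .....
  TF...

.....
.....
.....
.....
TF...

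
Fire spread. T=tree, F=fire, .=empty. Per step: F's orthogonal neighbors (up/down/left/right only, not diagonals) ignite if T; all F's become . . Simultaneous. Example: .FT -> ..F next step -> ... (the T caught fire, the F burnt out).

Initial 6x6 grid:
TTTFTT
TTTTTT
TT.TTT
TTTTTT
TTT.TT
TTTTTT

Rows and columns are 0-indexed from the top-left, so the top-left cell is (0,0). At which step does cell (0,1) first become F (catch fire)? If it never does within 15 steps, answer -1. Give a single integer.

Step 1: cell (0,1)='T' (+3 fires, +1 burnt)
Step 2: cell (0,1)='F' (+5 fires, +3 burnt)
  -> target ignites at step 2
Step 3: cell (0,1)='.' (+5 fires, +5 burnt)
Step 4: cell (0,1)='.' (+5 fires, +5 burnt)
Step 5: cell (0,1)='.' (+5 fires, +5 burnt)
Step 6: cell (0,1)='.' (+5 fires, +5 burnt)
Step 7: cell (0,1)='.' (+4 fires, +5 burnt)
Step 8: cell (0,1)='.' (+1 fires, +4 burnt)
Step 9: cell (0,1)='.' (+0 fires, +1 burnt)
  fire out at step 9

2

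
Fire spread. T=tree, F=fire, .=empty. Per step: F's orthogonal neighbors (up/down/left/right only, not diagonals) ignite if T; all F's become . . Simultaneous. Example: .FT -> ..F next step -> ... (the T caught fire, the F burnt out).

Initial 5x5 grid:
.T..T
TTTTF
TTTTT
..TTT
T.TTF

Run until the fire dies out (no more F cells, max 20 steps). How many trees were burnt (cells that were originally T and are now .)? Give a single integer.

Step 1: +5 fires, +2 burnt (F count now 5)
Step 2: +4 fires, +5 burnt (F count now 4)
Step 3: +3 fires, +4 burnt (F count now 3)
Step 4: +3 fires, +3 burnt (F count now 3)
Step 5: +1 fires, +3 burnt (F count now 1)
Step 6: +0 fires, +1 burnt (F count now 0)
Fire out after step 6
Initially T: 17, now '.': 24
Total burnt (originally-T cells now '.'): 16

Answer: 16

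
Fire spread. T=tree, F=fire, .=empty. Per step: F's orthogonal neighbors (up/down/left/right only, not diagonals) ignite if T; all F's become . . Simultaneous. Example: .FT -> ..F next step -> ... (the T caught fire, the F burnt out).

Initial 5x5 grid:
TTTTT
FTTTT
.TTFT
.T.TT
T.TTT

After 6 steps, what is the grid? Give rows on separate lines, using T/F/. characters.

Step 1: 6 trees catch fire, 2 burn out
  FTTTT
  .FTFT
  .TF.F
  .T.FT
  T.TTT
Step 2: 7 trees catch fire, 6 burn out
  .FTFT
  ..F.F
  .F...
  .T..F
  T.TFT
Step 3: 5 trees catch fire, 7 burn out
  ..F.F
  .....
  .....
  .F...
  T.F.F
Step 4: 0 trees catch fire, 5 burn out
  .....
  .....
  .....
  .....
  T....
Step 5: 0 trees catch fire, 0 burn out
  .....
  .....
  .....
  .....
  T....
Step 6: 0 trees catch fire, 0 burn out
  .....
  .....
  .....
  .....
  T....

.....
.....
.....
.....
T....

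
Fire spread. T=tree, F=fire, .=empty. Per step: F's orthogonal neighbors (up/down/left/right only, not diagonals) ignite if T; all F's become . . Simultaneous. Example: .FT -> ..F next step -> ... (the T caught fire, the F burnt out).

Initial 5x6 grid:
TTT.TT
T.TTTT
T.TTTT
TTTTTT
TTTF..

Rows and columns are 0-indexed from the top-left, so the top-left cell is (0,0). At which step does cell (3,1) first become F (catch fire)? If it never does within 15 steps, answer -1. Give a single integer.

Step 1: cell (3,1)='T' (+2 fires, +1 burnt)
Step 2: cell (3,1)='T' (+4 fires, +2 burnt)
Step 3: cell (3,1)='F' (+6 fires, +4 burnt)
  -> target ignites at step 3
Step 4: cell (3,1)='.' (+4 fires, +6 burnt)
Step 5: cell (3,1)='.' (+4 fires, +4 burnt)
Step 6: cell (3,1)='.' (+3 fires, +4 burnt)
Step 7: cell (3,1)='.' (+1 fires, +3 burnt)
Step 8: cell (3,1)='.' (+0 fires, +1 burnt)
  fire out at step 8

3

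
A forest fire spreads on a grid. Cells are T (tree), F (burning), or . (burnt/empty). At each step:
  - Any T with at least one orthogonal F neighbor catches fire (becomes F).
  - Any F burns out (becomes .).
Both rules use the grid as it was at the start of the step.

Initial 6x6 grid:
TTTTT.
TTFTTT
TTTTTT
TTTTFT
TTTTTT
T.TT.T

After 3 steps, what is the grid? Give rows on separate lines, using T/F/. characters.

Step 1: 8 trees catch fire, 2 burn out
  TTFTT.
  TF.FTT
  TTFTFT
  TTTF.F
  TTTTFT
  T.TT.T
Step 2: 10 trees catch fire, 8 burn out
  TF.FT.
  F...FT
  TF.F.F
  TTF...
  TTTF.F
  T.TT.T
Step 3: 8 trees catch fire, 10 burn out
  F...F.
  .....F
  F.....
  TF....
  TTF...
  T.TF.F

F...F.
.....F
F.....
TF....
TTF...
T.TF.F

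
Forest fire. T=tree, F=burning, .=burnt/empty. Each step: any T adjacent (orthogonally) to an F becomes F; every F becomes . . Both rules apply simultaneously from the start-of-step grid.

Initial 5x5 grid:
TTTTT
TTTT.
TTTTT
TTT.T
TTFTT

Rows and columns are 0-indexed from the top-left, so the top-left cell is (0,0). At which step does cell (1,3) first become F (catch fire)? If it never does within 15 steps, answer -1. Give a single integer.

Step 1: cell (1,3)='T' (+3 fires, +1 burnt)
Step 2: cell (1,3)='T' (+4 fires, +3 burnt)
Step 3: cell (1,3)='T' (+5 fires, +4 burnt)
Step 4: cell (1,3)='F' (+5 fires, +5 burnt)
  -> target ignites at step 4
Step 5: cell (1,3)='.' (+3 fires, +5 burnt)
Step 6: cell (1,3)='.' (+2 fires, +3 burnt)
Step 7: cell (1,3)='.' (+0 fires, +2 burnt)
  fire out at step 7

4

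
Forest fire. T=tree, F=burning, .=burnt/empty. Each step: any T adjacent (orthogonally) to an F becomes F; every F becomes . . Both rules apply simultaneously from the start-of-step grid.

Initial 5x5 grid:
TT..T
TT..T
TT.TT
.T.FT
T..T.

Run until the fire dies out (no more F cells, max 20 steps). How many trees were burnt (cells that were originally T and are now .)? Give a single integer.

Step 1: +3 fires, +1 burnt (F count now 3)
Step 2: +1 fires, +3 burnt (F count now 1)
Step 3: +1 fires, +1 burnt (F count now 1)
Step 4: +1 fires, +1 burnt (F count now 1)
Step 5: +0 fires, +1 burnt (F count now 0)
Fire out after step 5
Initially T: 14, now '.': 17
Total burnt (originally-T cells now '.'): 6

Answer: 6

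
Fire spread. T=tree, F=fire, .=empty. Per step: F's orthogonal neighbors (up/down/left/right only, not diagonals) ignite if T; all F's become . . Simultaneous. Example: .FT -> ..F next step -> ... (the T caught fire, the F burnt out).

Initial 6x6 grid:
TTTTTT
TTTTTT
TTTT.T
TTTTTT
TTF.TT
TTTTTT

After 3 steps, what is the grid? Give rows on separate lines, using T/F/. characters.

Step 1: 3 trees catch fire, 1 burn out
  TTTTTT
  TTTTTT
  TTTT.T
  TTFTTT
  TF..TT
  TTFTTT
Step 2: 6 trees catch fire, 3 burn out
  TTTTTT
  TTTTTT
  TTFT.T
  TF.FTT
  F...TT
  TF.FTT
Step 3: 7 trees catch fire, 6 burn out
  TTTTTT
  TTFTTT
  TF.F.T
  F...FT
  ....TT
  F...FT

TTTTTT
TTFTTT
TF.F.T
F...FT
....TT
F...FT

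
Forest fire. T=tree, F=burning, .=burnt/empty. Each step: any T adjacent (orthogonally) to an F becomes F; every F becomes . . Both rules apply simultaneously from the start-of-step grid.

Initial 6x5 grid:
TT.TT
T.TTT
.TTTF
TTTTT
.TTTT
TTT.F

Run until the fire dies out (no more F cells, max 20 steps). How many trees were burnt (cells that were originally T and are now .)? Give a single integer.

Answer: 20

Derivation:
Step 1: +4 fires, +2 burnt (F count now 4)
Step 2: +5 fires, +4 burnt (F count now 5)
Step 3: +5 fires, +5 burnt (F count now 5)
Step 4: +3 fires, +5 burnt (F count now 3)
Step 5: +2 fires, +3 burnt (F count now 2)
Step 6: +1 fires, +2 burnt (F count now 1)
Step 7: +0 fires, +1 burnt (F count now 0)
Fire out after step 7
Initially T: 23, now '.': 27
Total burnt (originally-T cells now '.'): 20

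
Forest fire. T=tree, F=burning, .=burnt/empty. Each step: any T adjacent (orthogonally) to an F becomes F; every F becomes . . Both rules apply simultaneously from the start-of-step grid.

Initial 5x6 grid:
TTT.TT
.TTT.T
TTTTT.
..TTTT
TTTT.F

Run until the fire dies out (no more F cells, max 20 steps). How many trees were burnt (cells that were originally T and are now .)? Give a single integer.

Step 1: +1 fires, +1 burnt (F count now 1)
Step 2: +1 fires, +1 burnt (F count now 1)
Step 3: +2 fires, +1 burnt (F count now 2)
Step 4: +3 fires, +2 burnt (F count now 3)
Step 5: +3 fires, +3 burnt (F count now 3)
Step 6: +3 fires, +3 burnt (F count now 3)
Step 7: +4 fires, +3 burnt (F count now 4)
Step 8: +1 fires, +4 burnt (F count now 1)
Step 9: +1 fires, +1 burnt (F count now 1)
Step 10: +0 fires, +1 burnt (F count now 0)
Fire out after step 10
Initially T: 22, now '.': 27
Total burnt (originally-T cells now '.'): 19

Answer: 19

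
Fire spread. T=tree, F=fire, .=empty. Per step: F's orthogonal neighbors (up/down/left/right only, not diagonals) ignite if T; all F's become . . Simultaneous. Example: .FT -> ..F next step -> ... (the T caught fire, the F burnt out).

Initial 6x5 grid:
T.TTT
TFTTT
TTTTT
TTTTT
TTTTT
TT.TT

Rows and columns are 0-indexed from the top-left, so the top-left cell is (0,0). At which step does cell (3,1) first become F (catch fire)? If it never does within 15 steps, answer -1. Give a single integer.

Step 1: cell (3,1)='T' (+3 fires, +1 burnt)
Step 2: cell (3,1)='F' (+6 fires, +3 burnt)
  -> target ignites at step 2
Step 3: cell (3,1)='.' (+6 fires, +6 burnt)
Step 4: cell (3,1)='.' (+6 fires, +6 burnt)
Step 5: cell (3,1)='.' (+3 fires, +6 burnt)
Step 6: cell (3,1)='.' (+2 fires, +3 burnt)
Step 7: cell (3,1)='.' (+1 fires, +2 burnt)
Step 8: cell (3,1)='.' (+0 fires, +1 burnt)
  fire out at step 8

2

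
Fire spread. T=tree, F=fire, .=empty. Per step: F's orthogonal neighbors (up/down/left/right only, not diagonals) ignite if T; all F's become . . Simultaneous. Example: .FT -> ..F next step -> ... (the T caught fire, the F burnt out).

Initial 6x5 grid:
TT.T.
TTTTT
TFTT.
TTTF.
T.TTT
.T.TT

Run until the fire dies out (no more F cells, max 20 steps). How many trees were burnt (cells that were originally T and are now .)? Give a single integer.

Step 1: +7 fires, +2 burnt (F count now 7)
Step 2: +8 fires, +7 burnt (F count now 8)
Step 3: +5 fires, +8 burnt (F count now 5)
Step 4: +0 fires, +5 burnt (F count now 0)
Fire out after step 4
Initially T: 21, now '.': 29
Total burnt (originally-T cells now '.'): 20

Answer: 20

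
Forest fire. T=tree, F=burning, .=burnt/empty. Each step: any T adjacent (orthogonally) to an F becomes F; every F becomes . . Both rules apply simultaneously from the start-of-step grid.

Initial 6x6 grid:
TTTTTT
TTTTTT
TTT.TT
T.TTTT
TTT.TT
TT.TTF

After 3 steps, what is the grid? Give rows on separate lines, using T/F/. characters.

Step 1: 2 trees catch fire, 1 burn out
  TTTTTT
  TTTTTT
  TTT.TT
  T.TTTT
  TTT.TF
  TT.TF.
Step 2: 3 trees catch fire, 2 burn out
  TTTTTT
  TTTTTT
  TTT.TT
  T.TTTF
  TTT.F.
  TT.F..
Step 3: 2 trees catch fire, 3 burn out
  TTTTTT
  TTTTTT
  TTT.TF
  T.TTF.
  TTT...
  TT....

TTTTTT
TTTTTT
TTT.TF
T.TTF.
TTT...
TT....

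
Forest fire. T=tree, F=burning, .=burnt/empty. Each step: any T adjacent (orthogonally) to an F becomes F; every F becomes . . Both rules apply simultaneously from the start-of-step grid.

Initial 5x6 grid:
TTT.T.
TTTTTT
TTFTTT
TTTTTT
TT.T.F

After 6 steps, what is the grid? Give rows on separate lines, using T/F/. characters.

Step 1: 5 trees catch fire, 2 burn out
  TTT.T.
  TTFTTT
  TF.FTT
  TTFTTF
  TT.T..
Step 2: 9 trees catch fire, 5 burn out
  TTF.T.
  TF.FTT
  F...FF
  TF.FF.
  TT.T..
Step 3: 7 trees catch fire, 9 burn out
  TF..T.
  F...FF
  ......
  F.....
  TF.F..
Step 4: 3 trees catch fire, 7 burn out
  F...F.
  ......
  ......
  ......
  F.....
Step 5: 0 trees catch fire, 3 burn out
  ......
  ......
  ......
  ......
  ......
Step 6: 0 trees catch fire, 0 burn out
  ......
  ......
  ......
  ......
  ......

......
......
......
......
......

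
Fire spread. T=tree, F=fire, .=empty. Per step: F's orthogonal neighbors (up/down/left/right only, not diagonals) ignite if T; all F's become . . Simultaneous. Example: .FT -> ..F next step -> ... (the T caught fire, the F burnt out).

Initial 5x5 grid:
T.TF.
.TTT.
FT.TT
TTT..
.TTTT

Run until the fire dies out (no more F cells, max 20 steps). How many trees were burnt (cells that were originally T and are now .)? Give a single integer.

Step 1: +4 fires, +2 burnt (F count now 4)
Step 2: +4 fires, +4 burnt (F count now 4)
Step 3: +3 fires, +4 burnt (F count now 3)
Step 4: +1 fires, +3 burnt (F count now 1)
Step 5: +1 fires, +1 burnt (F count now 1)
Step 6: +1 fires, +1 burnt (F count now 1)
Step 7: +0 fires, +1 burnt (F count now 0)
Fire out after step 7
Initially T: 15, now '.': 24
Total burnt (originally-T cells now '.'): 14

Answer: 14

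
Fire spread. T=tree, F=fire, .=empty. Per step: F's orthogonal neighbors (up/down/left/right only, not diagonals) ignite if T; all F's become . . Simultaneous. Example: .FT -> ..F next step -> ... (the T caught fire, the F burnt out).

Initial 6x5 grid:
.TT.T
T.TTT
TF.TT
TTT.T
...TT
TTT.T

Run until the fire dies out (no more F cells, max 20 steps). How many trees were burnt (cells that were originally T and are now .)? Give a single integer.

Step 1: +2 fires, +1 burnt (F count now 2)
Step 2: +3 fires, +2 burnt (F count now 3)
Step 3: +0 fires, +3 burnt (F count now 0)
Fire out after step 3
Initially T: 20, now '.': 15
Total burnt (originally-T cells now '.'): 5

Answer: 5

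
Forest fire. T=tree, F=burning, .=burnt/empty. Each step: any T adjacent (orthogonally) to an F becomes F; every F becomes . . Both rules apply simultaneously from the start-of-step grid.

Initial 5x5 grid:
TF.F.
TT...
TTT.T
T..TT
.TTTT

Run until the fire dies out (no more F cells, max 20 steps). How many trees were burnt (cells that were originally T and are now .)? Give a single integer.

Answer: 7

Derivation:
Step 1: +2 fires, +2 burnt (F count now 2)
Step 2: +2 fires, +2 burnt (F count now 2)
Step 3: +2 fires, +2 burnt (F count now 2)
Step 4: +1 fires, +2 burnt (F count now 1)
Step 5: +0 fires, +1 burnt (F count now 0)
Fire out after step 5
Initially T: 14, now '.': 18
Total burnt (originally-T cells now '.'): 7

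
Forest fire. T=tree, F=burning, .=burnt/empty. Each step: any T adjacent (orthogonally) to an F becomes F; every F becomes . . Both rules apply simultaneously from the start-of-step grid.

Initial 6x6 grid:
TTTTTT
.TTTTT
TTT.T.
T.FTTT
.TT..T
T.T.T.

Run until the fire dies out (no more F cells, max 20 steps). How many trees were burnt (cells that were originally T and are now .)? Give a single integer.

Step 1: +3 fires, +1 burnt (F count now 3)
Step 2: +5 fires, +3 burnt (F count now 5)
Step 3: +6 fires, +5 burnt (F count now 6)
Step 4: +5 fires, +6 burnt (F count now 5)
Step 5: +3 fires, +5 burnt (F count now 3)
Step 6: +1 fires, +3 burnt (F count now 1)
Step 7: +0 fires, +1 burnt (F count now 0)
Fire out after step 7
Initially T: 25, now '.': 34
Total burnt (originally-T cells now '.'): 23

Answer: 23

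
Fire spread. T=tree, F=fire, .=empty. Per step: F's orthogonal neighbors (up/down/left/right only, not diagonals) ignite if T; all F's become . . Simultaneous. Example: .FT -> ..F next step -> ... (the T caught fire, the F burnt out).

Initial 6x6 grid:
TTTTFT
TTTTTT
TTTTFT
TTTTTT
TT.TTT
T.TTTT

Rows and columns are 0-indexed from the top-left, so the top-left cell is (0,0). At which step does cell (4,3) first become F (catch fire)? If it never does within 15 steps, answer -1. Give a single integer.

Step 1: cell (4,3)='T' (+6 fires, +2 burnt)
Step 2: cell (4,3)='T' (+7 fires, +6 burnt)
Step 3: cell (4,3)='F' (+7 fires, +7 burnt)
  -> target ignites at step 3
Step 4: cell (4,3)='.' (+6 fires, +7 burnt)
Step 5: cell (4,3)='.' (+4 fires, +6 burnt)
Step 6: cell (4,3)='.' (+1 fires, +4 burnt)
Step 7: cell (4,3)='.' (+1 fires, +1 burnt)
Step 8: cell (4,3)='.' (+0 fires, +1 burnt)
  fire out at step 8

3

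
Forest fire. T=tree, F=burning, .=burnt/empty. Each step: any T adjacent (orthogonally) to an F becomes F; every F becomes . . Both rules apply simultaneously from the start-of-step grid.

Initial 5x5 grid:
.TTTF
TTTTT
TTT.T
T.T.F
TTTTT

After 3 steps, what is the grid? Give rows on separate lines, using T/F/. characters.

Step 1: 4 trees catch fire, 2 burn out
  .TTF.
  TTTTF
  TTT.F
  T.T..
  TTTTF
Step 2: 3 trees catch fire, 4 burn out
  .TF..
  TTTF.
  TTT..
  T.T..
  TTTF.
Step 3: 3 trees catch fire, 3 burn out
  .F...
  TTF..
  TTT..
  T.T..
  TTF..

.F...
TTF..
TTT..
T.T..
TTF..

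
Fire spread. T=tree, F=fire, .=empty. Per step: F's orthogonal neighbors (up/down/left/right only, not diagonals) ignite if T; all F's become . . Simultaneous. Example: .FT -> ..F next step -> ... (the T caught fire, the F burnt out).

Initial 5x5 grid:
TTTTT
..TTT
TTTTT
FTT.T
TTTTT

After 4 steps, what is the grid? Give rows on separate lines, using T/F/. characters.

Step 1: 3 trees catch fire, 1 burn out
  TTTTT
  ..TTT
  FTTTT
  .FT.T
  FTTTT
Step 2: 3 trees catch fire, 3 burn out
  TTTTT
  ..TTT
  .FTTT
  ..F.T
  .FTTT
Step 3: 2 trees catch fire, 3 burn out
  TTTTT
  ..TTT
  ..FTT
  ....T
  ..FTT
Step 4: 3 trees catch fire, 2 burn out
  TTTTT
  ..FTT
  ...FT
  ....T
  ...FT

TTTTT
..FTT
...FT
....T
...FT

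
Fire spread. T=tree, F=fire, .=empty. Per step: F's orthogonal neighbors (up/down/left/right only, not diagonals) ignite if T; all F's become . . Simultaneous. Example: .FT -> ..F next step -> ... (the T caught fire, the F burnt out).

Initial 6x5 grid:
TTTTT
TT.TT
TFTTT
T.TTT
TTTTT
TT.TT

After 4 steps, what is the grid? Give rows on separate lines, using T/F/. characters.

Step 1: 3 trees catch fire, 1 burn out
  TTTTT
  TF.TT
  F.FTT
  T.TTT
  TTTTT
  TT.TT
Step 2: 5 trees catch fire, 3 burn out
  TFTTT
  F..TT
  ...FT
  F.FTT
  TTTTT
  TT.TT
Step 3: 7 trees catch fire, 5 burn out
  F.FTT
  ...FT
  ....F
  ...FT
  FTFTT
  TT.TT
Step 4: 6 trees catch fire, 7 burn out
  ...FT
  ....F
  .....
  ....F
  .F.FT
  FT.TT

...FT
....F
.....
....F
.F.FT
FT.TT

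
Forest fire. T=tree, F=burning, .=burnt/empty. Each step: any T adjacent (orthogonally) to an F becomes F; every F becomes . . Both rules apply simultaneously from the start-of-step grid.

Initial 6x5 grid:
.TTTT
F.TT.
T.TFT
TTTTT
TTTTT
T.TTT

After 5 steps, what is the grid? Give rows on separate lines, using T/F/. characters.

Step 1: 5 trees catch fire, 2 burn out
  .TTTT
  ..TF.
  F.F.F
  TTTFT
  TTTTT
  T.TTT
Step 2: 6 trees catch fire, 5 burn out
  .TTFT
  ..F..
  .....
  FTF.F
  TTTFT
  T.TTT
Step 3: 7 trees catch fire, 6 burn out
  .TF.F
  .....
  .....
  .F...
  FTF.F
  T.TFT
Step 4: 5 trees catch fire, 7 burn out
  .F...
  .....
  .....
  .....
  .F...
  F.F.F
Step 5: 0 trees catch fire, 5 burn out
  .....
  .....
  .....
  .....
  .....
  .....

.....
.....
.....
.....
.....
.....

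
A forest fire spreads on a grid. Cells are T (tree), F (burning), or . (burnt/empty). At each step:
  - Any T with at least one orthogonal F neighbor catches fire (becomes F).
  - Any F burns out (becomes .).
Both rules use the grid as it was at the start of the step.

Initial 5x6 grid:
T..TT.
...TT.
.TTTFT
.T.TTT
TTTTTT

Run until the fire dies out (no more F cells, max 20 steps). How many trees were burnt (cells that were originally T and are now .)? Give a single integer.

Step 1: +4 fires, +1 burnt (F count now 4)
Step 2: +6 fires, +4 burnt (F count now 6)
Step 3: +4 fires, +6 burnt (F count now 4)
Step 4: +2 fires, +4 burnt (F count now 2)
Step 5: +1 fires, +2 burnt (F count now 1)
Step 6: +1 fires, +1 burnt (F count now 1)
Step 7: +0 fires, +1 burnt (F count now 0)
Fire out after step 7
Initially T: 19, now '.': 29
Total burnt (originally-T cells now '.'): 18

Answer: 18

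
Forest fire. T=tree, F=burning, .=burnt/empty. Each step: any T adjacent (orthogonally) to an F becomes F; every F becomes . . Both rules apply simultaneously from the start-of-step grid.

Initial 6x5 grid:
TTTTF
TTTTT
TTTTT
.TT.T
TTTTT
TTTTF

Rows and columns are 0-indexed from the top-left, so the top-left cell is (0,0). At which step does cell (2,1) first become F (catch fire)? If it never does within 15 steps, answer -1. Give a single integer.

Step 1: cell (2,1)='T' (+4 fires, +2 burnt)
Step 2: cell (2,1)='T' (+6 fires, +4 burnt)
Step 3: cell (2,1)='T' (+5 fires, +6 burnt)
Step 4: cell (2,1)='T' (+6 fires, +5 burnt)
Step 5: cell (2,1)='F' (+4 fires, +6 burnt)
  -> target ignites at step 5
Step 6: cell (2,1)='.' (+1 fires, +4 burnt)
Step 7: cell (2,1)='.' (+0 fires, +1 burnt)
  fire out at step 7

5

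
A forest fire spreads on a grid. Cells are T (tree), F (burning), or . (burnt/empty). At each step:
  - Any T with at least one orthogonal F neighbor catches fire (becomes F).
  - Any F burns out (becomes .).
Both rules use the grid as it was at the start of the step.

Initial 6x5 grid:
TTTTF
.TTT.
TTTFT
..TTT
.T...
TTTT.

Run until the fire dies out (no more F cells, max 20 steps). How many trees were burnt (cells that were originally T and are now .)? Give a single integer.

Step 1: +5 fires, +2 burnt (F count now 5)
Step 2: +5 fires, +5 burnt (F count now 5)
Step 3: +3 fires, +5 burnt (F count now 3)
Step 4: +1 fires, +3 burnt (F count now 1)
Step 5: +0 fires, +1 burnt (F count now 0)
Fire out after step 5
Initially T: 19, now '.': 25
Total burnt (originally-T cells now '.'): 14

Answer: 14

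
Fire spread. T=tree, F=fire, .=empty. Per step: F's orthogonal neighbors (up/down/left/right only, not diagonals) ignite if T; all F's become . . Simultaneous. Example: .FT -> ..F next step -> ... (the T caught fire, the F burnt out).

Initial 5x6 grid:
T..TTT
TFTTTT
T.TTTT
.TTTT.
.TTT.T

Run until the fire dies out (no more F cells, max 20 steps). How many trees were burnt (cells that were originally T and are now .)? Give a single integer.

Answer: 21

Derivation:
Step 1: +2 fires, +1 burnt (F count now 2)
Step 2: +4 fires, +2 burnt (F count now 4)
Step 3: +4 fires, +4 burnt (F count now 4)
Step 4: +6 fires, +4 burnt (F count now 6)
Step 5: +5 fires, +6 burnt (F count now 5)
Step 6: +0 fires, +5 burnt (F count now 0)
Fire out after step 6
Initially T: 22, now '.': 29
Total burnt (originally-T cells now '.'): 21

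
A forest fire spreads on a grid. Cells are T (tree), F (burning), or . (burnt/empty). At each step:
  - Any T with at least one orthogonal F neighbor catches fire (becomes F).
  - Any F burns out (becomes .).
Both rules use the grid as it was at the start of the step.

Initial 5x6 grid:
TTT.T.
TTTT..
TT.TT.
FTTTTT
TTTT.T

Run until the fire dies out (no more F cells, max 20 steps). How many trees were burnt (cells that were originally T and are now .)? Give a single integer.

Step 1: +3 fires, +1 burnt (F count now 3)
Step 2: +4 fires, +3 burnt (F count now 4)
Step 3: +4 fires, +4 burnt (F count now 4)
Step 4: +5 fires, +4 burnt (F count now 5)
Step 5: +4 fires, +5 burnt (F count now 4)
Step 6: +1 fires, +4 burnt (F count now 1)
Step 7: +0 fires, +1 burnt (F count now 0)
Fire out after step 7
Initially T: 22, now '.': 29
Total burnt (originally-T cells now '.'): 21

Answer: 21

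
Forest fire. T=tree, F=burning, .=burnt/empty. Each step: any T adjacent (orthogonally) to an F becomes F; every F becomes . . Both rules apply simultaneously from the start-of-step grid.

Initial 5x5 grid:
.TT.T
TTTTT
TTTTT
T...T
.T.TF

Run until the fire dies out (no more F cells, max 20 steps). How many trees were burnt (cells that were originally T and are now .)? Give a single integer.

Answer: 16

Derivation:
Step 1: +2 fires, +1 burnt (F count now 2)
Step 2: +1 fires, +2 burnt (F count now 1)
Step 3: +2 fires, +1 burnt (F count now 2)
Step 4: +3 fires, +2 burnt (F count now 3)
Step 5: +2 fires, +3 burnt (F count now 2)
Step 6: +3 fires, +2 burnt (F count now 3)
Step 7: +3 fires, +3 burnt (F count now 3)
Step 8: +0 fires, +3 burnt (F count now 0)
Fire out after step 8
Initially T: 17, now '.': 24
Total burnt (originally-T cells now '.'): 16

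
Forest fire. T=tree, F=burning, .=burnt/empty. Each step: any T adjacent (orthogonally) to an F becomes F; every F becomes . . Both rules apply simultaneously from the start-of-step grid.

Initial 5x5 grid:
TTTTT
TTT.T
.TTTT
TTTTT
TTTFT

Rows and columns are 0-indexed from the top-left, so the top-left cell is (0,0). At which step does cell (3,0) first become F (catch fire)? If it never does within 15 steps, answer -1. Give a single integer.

Step 1: cell (3,0)='T' (+3 fires, +1 burnt)
Step 2: cell (3,0)='T' (+4 fires, +3 burnt)
Step 3: cell (3,0)='T' (+4 fires, +4 burnt)
Step 4: cell (3,0)='F' (+4 fires, +4 burnt)
  -> target ignites at step 4
Step 5: cell (3,0)='.' (+3 fires, +4 burnt)
Step 6: cell (3,0)='.' (+3 fires, +3 burnt)
Step 7: cell (3,0)='.' (+1 fires, +3 burnt)
Step 8: cell (3,0)='.' (+0 fires, +1 burnt)
  fire out at step 8

4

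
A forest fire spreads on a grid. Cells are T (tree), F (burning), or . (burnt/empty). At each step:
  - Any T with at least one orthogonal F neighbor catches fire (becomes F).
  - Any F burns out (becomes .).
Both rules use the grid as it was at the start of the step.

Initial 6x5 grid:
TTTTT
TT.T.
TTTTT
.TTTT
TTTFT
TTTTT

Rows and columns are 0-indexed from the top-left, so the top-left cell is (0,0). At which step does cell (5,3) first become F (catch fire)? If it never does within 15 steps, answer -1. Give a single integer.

Step 1: cell (5,3)='F' (+4 fires, +1 burnt)
  -> target ignites at step 1
Step 2: cell (5,3)='.' (+6 fires, +4 burnt)
Step 3: cell (5,3)='.' (+6 fires, +6 burnt)
Step 4: cell (5,3)='.' (+3 fires, +6 burnt)
Step 5: cell (5,3)='.' (+4 fires, +3 burnt)
Step 6: cell (5,3)='.' (+2 fires, +4 burnt)
Step 7: cell (5,3)='.' (+1 fires, +2 burnt)
Step 8: cell (5,3)='.' (+0 fires, +1 burnt)
  fire out at step 8

1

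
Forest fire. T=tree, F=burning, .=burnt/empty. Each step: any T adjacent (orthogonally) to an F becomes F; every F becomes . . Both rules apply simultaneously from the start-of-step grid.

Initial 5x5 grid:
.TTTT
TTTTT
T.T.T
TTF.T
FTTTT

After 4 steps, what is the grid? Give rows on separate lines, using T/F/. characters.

Step 1: 5 trees catch fire, 2 burn out
  .TTTT
  TTTTT
  T.F.T
  FF..T
  .FFTT
Step 2: 3 trees catch fire, 5 burn out
  .TTTT
  TTFTT
  F...T
  ....T
  ...FT
Step 3: 5 trees catch fire, 3 burn out
  .TFTT
  FF.FT
  ....T
  ....T
  ....F
Step 4: 4 trees catch fire, 5 burn out
  .F.FT
  ....F
  ....T
  ....F
  .....

.F.FT
....F
....T
....F
.....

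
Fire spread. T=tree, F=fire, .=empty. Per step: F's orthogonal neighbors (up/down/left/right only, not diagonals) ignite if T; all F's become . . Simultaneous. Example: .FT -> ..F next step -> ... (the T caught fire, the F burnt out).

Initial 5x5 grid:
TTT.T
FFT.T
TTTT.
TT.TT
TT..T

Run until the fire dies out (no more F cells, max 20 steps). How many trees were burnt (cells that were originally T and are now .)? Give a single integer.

Step 1: +5 fires, +2 burnt (F count now 5)
Step 2: +4 fires, +5 burnt (F count now 4)
Step 3: +3 fires, +4 burnt (F count now 3)
Step 4: +1 fires, +3 burnt (F count now 1)
Step 5: +1 fires, +1 burnt (F count now 1)
Step 6: +1 fires, +1 burnt (F count now 1)
Step 7: +0 fires, +1 burnt (F count now 0)
Fire out after step 7
Initially T: 17, now '.': 23
Total burnt (originally-T cells now '.'): 15

Answer: 15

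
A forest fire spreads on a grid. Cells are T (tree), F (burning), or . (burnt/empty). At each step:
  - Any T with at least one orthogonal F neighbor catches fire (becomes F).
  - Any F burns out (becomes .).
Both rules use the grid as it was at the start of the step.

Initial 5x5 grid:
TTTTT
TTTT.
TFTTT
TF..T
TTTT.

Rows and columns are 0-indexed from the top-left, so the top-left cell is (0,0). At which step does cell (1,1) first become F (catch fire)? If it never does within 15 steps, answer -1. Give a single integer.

Step 1: cell (1,1)='F' (+5 fires, +2 burnt)
  -> target ignites at step 1
Step 2: cell (1,1)='.' (+6 fires, +5 burnt)
Step 3: cell (1,1)='.' (+5 fires, +6 burnt)
Step 4: cell (1,1)='.' (+2 fires, +5 burnt)
Step 5: cell (1,1)='.' (+1 fires, +2 burnt)
Step 6: cell (1,1)='.' (+0 fires, +1 burnt)
  fire out at step 6

1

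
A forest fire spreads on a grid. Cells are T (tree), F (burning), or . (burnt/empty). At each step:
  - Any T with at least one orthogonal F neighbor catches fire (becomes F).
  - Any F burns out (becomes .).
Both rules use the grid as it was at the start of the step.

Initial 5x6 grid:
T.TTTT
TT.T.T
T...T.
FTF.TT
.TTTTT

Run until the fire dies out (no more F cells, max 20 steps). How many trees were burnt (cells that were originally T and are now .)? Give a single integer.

Step 1: +3 fires, +2 burnt (F count now 3)
Step 2: +3 fires, +3 burnt (F count now 3)
Step 3: +3 fires, +3 burnt (F count now 3)
Step 4: +2 fires, +3 burnt (F count now 2)
Step 5: +2 fires, +2 burnt (F count now 2)
Step 6: +0 fires, +2 burnt (F count now 0)
Fire out after step 6
Initially T: 19, now '.': 24
Total burnt (originally-T cells now '.'): 13

Answer: 13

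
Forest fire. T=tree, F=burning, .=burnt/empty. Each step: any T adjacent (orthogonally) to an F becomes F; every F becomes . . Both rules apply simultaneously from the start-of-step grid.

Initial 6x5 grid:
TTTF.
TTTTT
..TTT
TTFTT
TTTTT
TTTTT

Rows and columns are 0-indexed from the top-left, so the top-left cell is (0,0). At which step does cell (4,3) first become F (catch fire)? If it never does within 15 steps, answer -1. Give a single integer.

Step 1: cell (4,3)='T' (+6 fires, +2 burnt)
Step 2: cell (4,3)='F' (+9 fires, +6 burnt)
  -> target ignites at step 2
Step 3: cell (4,3)='.' (+7 fires, +9 burnt)
Step 4: cell (4,3)='.' (+3 fires, +7 burnt)
Step 5: cell (4,3)='.' (+0 fires, +3 burnt)
  fire out at step 5

2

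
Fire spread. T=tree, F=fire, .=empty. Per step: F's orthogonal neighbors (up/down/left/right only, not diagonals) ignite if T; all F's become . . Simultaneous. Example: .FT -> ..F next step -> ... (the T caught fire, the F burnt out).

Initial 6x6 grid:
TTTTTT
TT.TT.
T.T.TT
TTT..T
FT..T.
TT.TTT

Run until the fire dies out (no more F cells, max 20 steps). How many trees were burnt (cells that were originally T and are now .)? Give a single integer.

Step 1: +3 fires, +1 burnt (F count now 3)
Step 2: +3 fires, +3 burnt (F count now 3)
Step 3: +2 fires, +3 burnt (F count now 2)
Step 4: +3 fires, +2 burnt (F count now 3)
Step 5: +1 fires, +3 burnt (F count now 1)
Step 6: +1 fires, +1 burnt (F count now 1)
Step 7: +1 fires, +1 burnt (F count now 1)
Step 8: +2 fires, +1 burnt (F count now 2)
Step 9: +2 fires, +2 burnt (F count now 2)
Step 10: +1 fires, +2 burnt (F count now 1)
Step 11: +1 fires, +1 burnt (F count now 1)
Step 12: +1 fires, +1 burnt (F count now 1)
Step 13: +0 fires, +1 burnt (F count now 0)
Fire out after step 13
Initially T: 25, now '.': 32
Total burnt (originally-T cells now '.'): 21

Answer: 21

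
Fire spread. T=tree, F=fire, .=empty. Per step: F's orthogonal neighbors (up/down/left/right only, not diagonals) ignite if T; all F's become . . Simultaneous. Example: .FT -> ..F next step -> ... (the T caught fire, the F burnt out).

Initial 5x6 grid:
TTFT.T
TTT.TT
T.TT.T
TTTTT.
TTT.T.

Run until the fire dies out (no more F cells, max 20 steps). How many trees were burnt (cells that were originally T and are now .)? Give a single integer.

Step 1: +3 fires, +1 burnt (F count now 3)
Step 2: +3 fires, +3 burnt (F count now 3)
Step 3: +3 fires, +3 burnt (F count now 3)
Step 4: +4 fires, +3 burnt (F count now 4)
Step 5: +3 fires, +4 burnt (F count now 3)
Step 6: +2 fires, +3 burnt (F count now 2)
Step 7: +0 fires, +2 burnt (F count now 0)
Fire out after step 7
Initially T: 22, now '.': 26
Total burnt (originally-T cells now '.'): 18

Answer: 18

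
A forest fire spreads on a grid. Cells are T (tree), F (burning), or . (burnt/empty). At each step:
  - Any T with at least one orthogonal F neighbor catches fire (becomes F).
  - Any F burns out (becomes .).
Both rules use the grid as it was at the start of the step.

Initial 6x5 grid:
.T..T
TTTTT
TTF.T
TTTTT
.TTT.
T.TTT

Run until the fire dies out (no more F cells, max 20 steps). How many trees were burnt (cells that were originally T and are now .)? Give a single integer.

Answer: 21

Derivation:
Step 1: +3 fires, +1 burnt (F count now 3)
Step 2: +6 fires, +3 burnt (F count now 6)
Step 3: +8 fires, +6 burnt (F count now 8)
Step 4: +3 fires, +8 burnt (F count now 3)
Step 5: +1 fires, +3 burnt (F count now 1)
Step 6: +0 fires, +1 burnt (F count now 0)
Fire out after step 6
Initially T: 22, now '.': 29
Total burnt (originally-T cells now '.'): 21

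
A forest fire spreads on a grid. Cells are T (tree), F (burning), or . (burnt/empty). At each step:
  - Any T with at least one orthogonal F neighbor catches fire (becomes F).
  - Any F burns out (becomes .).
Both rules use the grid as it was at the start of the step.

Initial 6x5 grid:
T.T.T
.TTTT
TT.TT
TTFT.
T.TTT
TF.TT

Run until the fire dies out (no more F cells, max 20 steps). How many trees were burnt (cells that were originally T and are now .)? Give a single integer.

Answer: 20

Derivation:
Step 1: +4 fires, +2 burnt (F count now 4)
Step 2: +5 fires, +4 burnt (F count now 5)
Step 3: +6 fires, +5 burnt (F count now 6)
Step 4: +3 fires, +6 burnt (F count now 3)
Step 5: +2 fires, +3 burnt (F count now 2)
Step 6: +0 fires, +2 burnt (F count now 0)
Fire out after step 6
Initially T: 21, now '.': 29
Total burnt (originally-T cells now '.'): 20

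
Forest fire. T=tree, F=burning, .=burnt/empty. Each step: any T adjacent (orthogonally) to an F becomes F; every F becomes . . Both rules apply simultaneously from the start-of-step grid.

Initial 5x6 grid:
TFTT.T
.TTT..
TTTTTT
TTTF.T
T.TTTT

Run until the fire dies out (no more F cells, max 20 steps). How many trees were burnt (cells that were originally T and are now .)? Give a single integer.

Answer: 21

Derivation:
Step 1: +6 fires, +2 burnt (F count now 6)
Step 2: +9 fires, +6 burnt (F count now 9)
Step 3: +4 fires, +9 burnt (F count now 4)
Step 4: +2 fires, +4 burnt (F count now 2)
Step 5: +0 fires, +2 burnt (F count now 0)
Fire out after step 5
Initially T: 22, now '.': 29
Total burnt (originally-T cells now '.'): 21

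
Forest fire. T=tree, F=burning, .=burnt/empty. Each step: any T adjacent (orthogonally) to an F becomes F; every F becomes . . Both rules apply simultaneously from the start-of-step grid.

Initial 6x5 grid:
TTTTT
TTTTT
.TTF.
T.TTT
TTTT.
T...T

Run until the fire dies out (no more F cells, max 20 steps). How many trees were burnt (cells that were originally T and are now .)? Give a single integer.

Answer: 21

Derivation:
Step 1: +3 fires, +1 burnt (F count now 3)
Step 2: +7 fires, +3 burnt (F count now 7)
Step 3: +4 fires, +7 burnt (F count now 4)
Step 4: +3 fires, +4 burnt (F count now 3)
Step 5: +2 fires, +3 burnt (F count now 2)
Step 6: +2 fires, +2 burnt (F count now 2)
Step 7: +0 fires, +2 burnt (F count now 0)
Fire out after step 7
Initially T: 22, now '.': 29
Total burnt (originally-T cells now '.'): 21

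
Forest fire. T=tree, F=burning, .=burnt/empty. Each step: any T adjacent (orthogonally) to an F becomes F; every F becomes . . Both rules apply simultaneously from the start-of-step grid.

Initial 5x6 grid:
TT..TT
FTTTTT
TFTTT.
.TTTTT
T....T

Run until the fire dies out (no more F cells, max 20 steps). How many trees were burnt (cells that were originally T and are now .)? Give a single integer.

Answer: 19

Derivation:
Step 1: +5 fires, +2 burnt (F count now 5)
Step 2: +4 fires, +5 burnt (F count now 4)
Step 3: +3 fires, +4 burnt (F count now 3)
Step 4: +2 fires, +3 burnt (F count now 2)
Step 5: +3 fires, +2 burnt (F count now 3)
Step 6: +2 fires, +3 burnt (F count now 2)
Step 7: +0 fires, +2 burnt (F count now 0)
Fire out after step 7
Initially T: 20, now '.': 29
Total burnt (originally-T cells now '.'): 19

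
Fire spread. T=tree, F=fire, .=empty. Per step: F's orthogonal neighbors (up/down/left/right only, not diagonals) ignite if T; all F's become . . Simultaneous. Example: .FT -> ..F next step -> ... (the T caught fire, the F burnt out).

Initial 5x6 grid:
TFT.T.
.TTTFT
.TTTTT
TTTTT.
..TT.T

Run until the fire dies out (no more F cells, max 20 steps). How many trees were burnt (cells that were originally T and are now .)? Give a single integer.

Answer: 19

Derivation:
Step 1: +7 fires, +2 burnt (F count now 7)
Step 2: +5 fires, +7 burnt (F count now 5)
Step 3: +3 fires, +5 burnt (F count now 3)
Step 4: +3 fires, +3 burnt (F count now 3)
Step 5: +1 fires, +3 burnt (F count now 1)
Step 6: +0 fires, +1 burnt (F count now 0)
Fire out after step 6
Initially T: 20, now '.': 29
Total burnt (originally-T cells now '.'): 19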